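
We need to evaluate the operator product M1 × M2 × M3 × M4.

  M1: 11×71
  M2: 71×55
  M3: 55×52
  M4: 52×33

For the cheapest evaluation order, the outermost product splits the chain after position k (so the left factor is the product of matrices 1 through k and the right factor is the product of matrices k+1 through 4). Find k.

3

Adjacent pairs: M1M2 = 11·71·55 = 42955; M2M3 = 71·55·52 = 203060; M3M4 = 55·52·33 = 94380.
Length 3: M1..M3: k=1: 0+203060+11·71·52=243672; k=2: 42955+0+11·55·52=74415 → min 74415 | M2..M4: k=2: 0+94380+71·55·33=223245; k=3: 203060+0+71·52·33=324896 → min 223245.
Top-level splits: k=1: (M1..M1)·(M2..M4) → 0+223245+11·71·33 = 249018; k=2: (M1..M2)·(M3..M4) → 42955+94380+11·55·33 = 157300; k=3: (M1..M3)·(M4..M4) → 74415+0+11·52·33 = 93291.
Best split is after M3, i.e. k = 3.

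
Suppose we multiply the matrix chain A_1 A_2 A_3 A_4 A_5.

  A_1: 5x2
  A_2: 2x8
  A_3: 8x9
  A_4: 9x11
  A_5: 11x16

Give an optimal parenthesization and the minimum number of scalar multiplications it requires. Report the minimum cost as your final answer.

854

Adjacent pairs: A_1A_2 = 5·2·8 = 80; A_2A_3 = 2·8·9 = 144; A_3A_4 = 8·9·11 = 792; A_4A_5 = 9·11·16 = 1584.
Length 3: A_1..A_3: k=1: 0+144+5·2·9=234; k=2: 80+0+5·8·9=440 → min 234 | A_2..A_4: k=2: 0+792+2·8·11=968; k=3: 144+0+2·9·11=342 → min 342 | A_3..A_5: k=3: 0+1584+8·9·16=2736; k=4: 792+0+8·11·16=2200 → min 2200.
Length 4: A_1..A_4: k=1: 0+342+5·2·11=452; k=2: 80+792+5·8·11=1312; k=3: 234+0+5·9·11=729 → min 452 | A_2..A_5: k=2: 0+2200+2·8·16=2456; k=3: 144+1584+2·9·16=2016; k=4: 342+0+2·11·16=694 → min 694.
Length 5: A_1..A_5: k=1: 0+694+5·2·16=854; k=2: 80+2200+5·8·16=2920; k=3: 234+1584+5·9·16=2538; k=4: 452+0+5·11·16=1332 → min 854.
Optimal parenthesization: (A_1 (((A_2 A_3) A_4) A_5)) with cost 854.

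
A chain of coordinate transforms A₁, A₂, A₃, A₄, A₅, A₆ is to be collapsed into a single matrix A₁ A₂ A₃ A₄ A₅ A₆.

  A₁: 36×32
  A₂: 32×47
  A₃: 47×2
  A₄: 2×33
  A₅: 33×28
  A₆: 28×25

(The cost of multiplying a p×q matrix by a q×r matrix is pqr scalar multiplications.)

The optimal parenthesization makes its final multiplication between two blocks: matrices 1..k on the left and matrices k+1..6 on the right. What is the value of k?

Adjacent pairs: A₁A₂ = 36·32·47 = 54144; A₂A₃ = 32·47·2 = 3008; A₃A₄ = 47·2·33 = 3102; A₄A₅ = 2·33·28 = 1848; A₅A₆ = 33·28·25 = 23100.
Length 3: A₁..A₃: k=1: 0+3008+36·32·2=5312; k=2: 54144+0+36·47·2=57528 → min 5312 | A₂..A₄: k=2: 0+3102+32·47·33=52734; k=3: 3008+0+32·2·33=5120 → min 5120 | A₃..A₅: k=3: 0+1848+47·2·28=4480; k=4: 3102+0+47·33·28=46530 → min 4480 | A₄..A₆: k=4: 0+23100+2·33·25=24750; k=5: 1848+0+2·28·25=3248 → min 3248.
Length 4: A₁..A₄: k=1: 0+5120+36·32·33=43136; k=2: 54144+3102+36·47·33=113082; k=3: 5312+0+36·2·33=7688 → min 7688 | A₂..A₅: k=2: 0+4480+32·47·28=46592; k=3: 3008+1848+32·2·28=6648; k=4: 5120+0+32·33·28=34688 → min 6648 | A₃..A₆: k=3: 0+3248+47·2·25=5598; k=4: 3102+23100+47·33·25=64977; k=5: 4480+0+47·28·25=37380 → min 5598.
Length 5: A₁..A₅: k=1: 0+6648+36·32·28=38904; k=2: 54144+4480+36·47·28=106000; k=3: 5312+1848+36·2·28=9176; k=4: 7688+0+36·33·28=40952 → min 9176 | A₂..A₆: k=2: 0+5598+32·47·25=43198; k=3: 3008+3248+32·2·25=7856; k=4: 5120+23100+32·33·25=54620; k=5: 6648+0+32·28·25=29048 → min 7856.
Top-level splits: k=1: (A₁..A₁)·(A₂..A₆) → 0+7856+36·32·25 = 36656; k=2: (A₁..A₂)·(A₃..A₆) → 54144+5598+36·47·25 = 102042; k=3: (A₁..A₃)·(A₄..A₆) → 5312+3248+36·2·25 = 10360; k=4: (A₁..A₄)·(A₅..A₆) → 7688+23100+36·33·25 = 60488; k=5: (A₁..A₅)·(A₆..A₆) → 9176+0+36·28·25 = 34376.
Best split is after A₃, i.e. k = 3.

3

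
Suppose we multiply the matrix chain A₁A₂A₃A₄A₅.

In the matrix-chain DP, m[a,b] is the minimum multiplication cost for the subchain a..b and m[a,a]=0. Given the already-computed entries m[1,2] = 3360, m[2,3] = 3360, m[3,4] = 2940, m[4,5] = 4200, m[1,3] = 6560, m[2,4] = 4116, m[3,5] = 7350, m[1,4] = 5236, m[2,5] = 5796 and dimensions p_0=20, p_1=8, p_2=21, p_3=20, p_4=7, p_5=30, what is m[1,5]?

m[1,5] = min over k∈[1,4] of m[1,k]+m[k+1,5]+p_{0}·p_k·p_{5}.
k=1: 0 + 5796 + 20·8·30 = 10596; k=2: 3360 + 7350 + 20·21·30 = 23310; k=3: 6560 + 4200 + 20·20·30 = 22760; k=4: 5236 + 0 + 20·7·30 = 9436.
Minimum: 9436 at k=4.

9436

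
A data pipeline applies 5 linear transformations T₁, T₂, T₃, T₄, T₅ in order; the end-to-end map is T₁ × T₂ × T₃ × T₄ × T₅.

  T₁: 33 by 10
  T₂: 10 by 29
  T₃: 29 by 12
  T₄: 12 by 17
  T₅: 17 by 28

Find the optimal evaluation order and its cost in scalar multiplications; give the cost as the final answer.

Adjacent pairs: T₁T₂ = 33·10·29 = 9570; T₂T₃ = 10·29·12 = 3480; T₃T₄ = 29·12·17 = 5916; T₄T₅ = 12·17·28 = 5712.
Length 3: T₁..T₃: k=1: 0+3480+33·10·12=7440; k=2: 9570+0+33·29·12=21054 → min 7440 | T₂..T₄: k=2: 0+5916+10·29·17=10846; k=3: 3480+0+10·12·17=5520 → min 5520 | T₃..T₅: k=3: 0+5712+29·12·28=15456; k=4: 5916+0+29·17·28=19720 → min 15456.
Length 4: T₁..T₄: k=1: 0+5520+33·10·17=11130; k=2: 9570+5916+33·29·17=31755; k=3: 7440+0+33·12·17=14172 → min 11130 | T₂..T₅: k=2: 0+15456+10·29·28=23576; k=3: 3480+5712+10·12·28=12552; k=4: 5520+0+10·17·28=10280 → min 10280.
Length 5: T₁..T₅: k=1: 0+10280+33·10·28=19520; k=2: 9570+15456+33·29·28=51822; k=3: 7440+5712+33·12·28=24240; k=4: 11130+0+33·17·28=26838 → min 19520.
Optimal parenthesization: (T₁ × (((T₂ × T₃) × T₄) × T₅)) with cost 19520.

19520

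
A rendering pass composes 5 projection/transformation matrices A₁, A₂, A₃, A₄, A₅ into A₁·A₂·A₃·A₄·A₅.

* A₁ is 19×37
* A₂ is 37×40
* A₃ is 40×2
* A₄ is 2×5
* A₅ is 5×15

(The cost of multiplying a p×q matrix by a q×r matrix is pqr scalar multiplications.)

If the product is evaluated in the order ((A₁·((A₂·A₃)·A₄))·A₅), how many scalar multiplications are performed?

(A₂·A₃): 37×40 by 40×2 → 37×2, cost 37·40·2 = 2960
((A₂·A₃)·A₄): 37×2 by 2×5 → 37×5, cost 37·2·5 = 370; cumulative 3330
(A₁·((A₂·A₃)·A₄)): 19×37 by 37×5 → 19×5, cost 19·37·5 = 3515; cumulative 6845
((A₁·((A₂·A₃)·A₄))·A₅): 19×5 by 5×15 → 19×15, cost 19·5·15 = 1425; cumulative 8270
Total: 8270 scalar multiplications.

8270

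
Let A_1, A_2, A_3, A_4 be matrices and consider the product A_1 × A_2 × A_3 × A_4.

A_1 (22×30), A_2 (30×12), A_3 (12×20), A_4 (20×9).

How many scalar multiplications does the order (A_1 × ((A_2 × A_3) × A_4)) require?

(A_2 × A_3): 30×12 by 12×20 → 30×20, cost 30·12·20 = 7200
((A_2 × A_3) × A_4): 30×20 by 20×9 → 30×9, cost 30·20·9 = 5400; cumulative 12600
(A_1 × ((A_2 × A_3) × A_4)): 22×30 by 30×9 → 22×9, cost 22·30·9 = 5940; cumulative 18540
Total: 18540 scalar multiplications.

18540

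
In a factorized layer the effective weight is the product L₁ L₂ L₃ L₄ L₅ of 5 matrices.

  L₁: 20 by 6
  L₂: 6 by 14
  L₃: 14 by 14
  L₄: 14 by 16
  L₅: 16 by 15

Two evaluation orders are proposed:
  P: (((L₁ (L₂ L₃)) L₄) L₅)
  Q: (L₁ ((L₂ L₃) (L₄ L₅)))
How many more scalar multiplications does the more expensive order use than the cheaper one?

Order P = (((L₁ (L₂ L₃)) L₄) L₅): (L₂ L₃): 6×14 by 14×14 → 6×14, cost 6·14·14 = 1176; (L₁ (L₂ L₃)): 20×6 by 6×14 → 20×14, cost 20·6·14 = 1680; cumulative 2856; ((L₁ (L₂ L₃)) L₄): 20×14 by 14×16 → 20×16, cost 20·14·16 = 4480; cumulative 7336; (((L₁ (L₂ L₃)) L₄) L₅): 20×16 by 16×15 → 20×15, cost 20·16·15 = 4800; cumulative 12136. Total 12136.
Order Q = (L₁ ((L₂ L₃) (L₄ L₅))): (L₂ L₃): 6×14 by 14×14 → 6×14, cost 6·14·14 = 1176; (L₄ L₅): 14×16 by 16×15 → 14×15, cost 14·16·15 = 3360; ((L₂ L₃) (L₄ L₅)): 6×14 by 14×15 → 6×15, cost 6·14·15 = 1260; cumulative 5796; (L₁ ((L₂ L₃) (L₄ L₅))): 20×6 by 6×15 → 20×15, cost 20·6·15 = 1800; cumulative 7596. Total 7596.
Difference: |12136 − 7596| = 4540.

4540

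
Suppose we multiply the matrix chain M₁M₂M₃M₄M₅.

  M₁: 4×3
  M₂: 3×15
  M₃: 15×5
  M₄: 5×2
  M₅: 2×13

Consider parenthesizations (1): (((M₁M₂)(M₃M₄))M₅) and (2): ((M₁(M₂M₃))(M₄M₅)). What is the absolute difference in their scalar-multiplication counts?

121

Order (1) = (((M₁M₂)(M₃M₄))M₅): (M₁M₂): 4×3 by 3×15 → 4×15, cost 4·3·15 = 180; (M₃M₄): 15×5 by 5×2 → 15×2, cost 15·5·2 = 150; ((M₁M₂)(M₃M₄)): 4×15 by 15×2 → 4×2, cost 4·15·2 = 120; cumulative 450; (((M₁M₂)(M₃M₄))M₅): 4×2 by 2×13 → 4×13, cost 4·2·13 = 104; cumulative 554. Total 554.
Order (2) = ((M₁(M₂M₃))(M₄M₅)): (M₂M₃): 3×15 by 15×5 → 3×5, cost 3·15·5 = 225; (M₁(M₂M₃)): 4×3 by 3×5 → 4×5, cost 4·3·5 = 60; cumulative 285; (M₄M₅): 5×2 by 2×13 → 5×13, cost 5·2·13 = 130; ((M₁(M₂M₃))(M₄M₅)): 4×5 by 5×13 → 4×13, cost 4·5·13 = 260; cumulative 675. Total 675.
Difference: |554 − 675| = 121.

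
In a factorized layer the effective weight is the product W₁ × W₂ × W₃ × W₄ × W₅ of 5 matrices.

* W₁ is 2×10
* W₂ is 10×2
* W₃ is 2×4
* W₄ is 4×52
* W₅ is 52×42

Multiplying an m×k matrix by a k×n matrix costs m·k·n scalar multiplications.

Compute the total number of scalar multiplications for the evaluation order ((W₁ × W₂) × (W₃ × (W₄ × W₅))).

(W₁ × W₂): 2×10 by 10×2 → 2×2, cost 2·10·2 = 40
(W₄ × W₅): 4×52 by 52×42 → 4×42, cost 4·52·42 = 8736
(W₃ × (W₄ × W₅)): 2×4 by 4×42 → 2×42, cost 2·4·42 = 336; cumulative 9072
((W₁ × W₂) × (W₃ × (W₄ × W₅))): 2×2 by 2×42 → 2×42, cost 2·2·42 = 168; cumulative 9280
Total: 9280 scalar multiplications.

9280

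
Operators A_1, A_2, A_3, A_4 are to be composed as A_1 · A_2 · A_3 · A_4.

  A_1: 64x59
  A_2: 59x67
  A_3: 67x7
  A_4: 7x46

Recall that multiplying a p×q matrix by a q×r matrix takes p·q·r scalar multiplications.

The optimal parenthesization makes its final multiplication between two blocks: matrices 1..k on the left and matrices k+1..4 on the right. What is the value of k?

3

Adjacent pairs: A_1A_2 = 64·59·67 = 252992; A_2A_3 = 59·67·7 = 27671; A_3A_4 = 67·7·46 = 21574.
Length 3: A_1..A_3: k=1: 0+27671+64·59·7=54103; k=2: 252992+0+64·67·7=283008 → min 54103 | A_2..A_4: k=2: 0+21574+59·67·46=203412; k=3: 27671+0+59·7·46=46669 → min 46669.
Top-level splits: k=1: (A_1..A_1)·(A_2..A_4) → 0+46669+64·59·46 = 220365; k=2: (A_1..A_2)·(A_3..A_4) → 252992+21574+64·67·46 = 471814; k=3: (A_1..A_3)·(A_4..A_4) → 54103+0+64·7·46 = 74711.
Best split is after A_3, i.e. k = 3.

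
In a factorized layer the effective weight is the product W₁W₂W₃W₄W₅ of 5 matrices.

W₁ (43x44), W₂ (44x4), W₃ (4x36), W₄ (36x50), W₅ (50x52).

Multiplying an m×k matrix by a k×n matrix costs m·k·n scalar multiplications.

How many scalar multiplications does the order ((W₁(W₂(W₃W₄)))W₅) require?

(W₃W₄): 4×36 by 36×50 → 4×50, cost 4·36·50 = 7200
(W₂(W₃W₄)): 44×4 by 4×50 → 44×50, cost 44·4·50 = 8800; cumulative 16000
(W₁(W₂(W₃W₄))): 43×44 by 44×50 → 43×50, cost 43·44·50 = 94600; cumulative 110600
((W₁(W₂(W₃W₄)))W₅): 43×50 by 50×52 → 43×52, cost 43·50·52 = 111800; cumulative 222400
Total: 222400 scalar multiplications.

222400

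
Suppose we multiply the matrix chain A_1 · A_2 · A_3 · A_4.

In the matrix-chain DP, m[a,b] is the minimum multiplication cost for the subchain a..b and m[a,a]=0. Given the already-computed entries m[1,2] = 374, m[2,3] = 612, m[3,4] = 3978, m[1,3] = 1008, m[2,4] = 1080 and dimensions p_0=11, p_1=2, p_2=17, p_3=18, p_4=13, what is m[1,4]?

1366

m[1,4] = min over k∈[1,3] of m[1,k]+m[k+1,4]+p_{0}·p_k·p_{4}.
k=1: 0 + 1080 + 11·2·13 = 1366; k=2: 374 + 3978 + 11·17·13 = 6783; k=3: 1008 + 0 + 11·18·13 = 3582.
Minimum: 1366 at k=1.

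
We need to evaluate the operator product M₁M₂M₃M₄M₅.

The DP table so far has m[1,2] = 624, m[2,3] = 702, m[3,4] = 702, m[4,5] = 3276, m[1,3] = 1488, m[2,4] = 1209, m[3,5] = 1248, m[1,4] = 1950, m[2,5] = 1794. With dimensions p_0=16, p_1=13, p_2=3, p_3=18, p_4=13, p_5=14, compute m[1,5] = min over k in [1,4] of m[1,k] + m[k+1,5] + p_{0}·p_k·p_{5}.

2544

m[1,5] = min over k∈[1,4] of m[1,k]+m[k+1,5]+p_{0}·p_k·p_{5}.
k=1: 0 + 1794 + 16·13·14 = 4706; k=2: 624 + 1248 + 16·3·14 = 2544; k=3: 1488 + 3276 + 16·18·14 = 8796; k=4: 1950 + 0 + 16·13·14 = 4862.
Minimum: 2544 at k=2.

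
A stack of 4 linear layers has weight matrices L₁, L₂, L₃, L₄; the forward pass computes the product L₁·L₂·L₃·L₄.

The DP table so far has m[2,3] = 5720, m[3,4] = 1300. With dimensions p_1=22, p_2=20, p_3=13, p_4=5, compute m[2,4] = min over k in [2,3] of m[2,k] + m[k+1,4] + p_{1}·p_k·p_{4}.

m[2,4] = min over k∈[2,3] of m[2,k]+m[k+1,4]+p_{1}·p_k·p_{4}.
k=2: 0 + 1300 + 22·20·5 = 3500; k=3: 5720 + 0 + 22·13·5 = 7150.
Minimum: 3500 at k=2.

3500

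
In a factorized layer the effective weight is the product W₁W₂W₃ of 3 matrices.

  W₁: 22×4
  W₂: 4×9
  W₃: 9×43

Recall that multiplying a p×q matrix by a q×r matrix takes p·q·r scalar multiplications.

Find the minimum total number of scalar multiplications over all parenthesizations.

5332

Order (W₁(W₂W₃)): (W₂W₃): 4×9 by 9×43 → 4×43, cost 4·9·43 = 1548; (W₁(W₂W₃)): 22×4 by 4×43 → 22×43, cost 22·4·43 = 3784; cumulative 5332. Total 5332.
Order ((W₁W₂)W₃): (W₁W₂): 22×4 by 4×9 → 22×9, cost 22·4·9 = 792; ((W₁W₂)W₃): 22×9 by 9×43 → 22×43, cost 22·9·43 = 8514; cumulative 9306. Total 9306.
Minimum: 5332.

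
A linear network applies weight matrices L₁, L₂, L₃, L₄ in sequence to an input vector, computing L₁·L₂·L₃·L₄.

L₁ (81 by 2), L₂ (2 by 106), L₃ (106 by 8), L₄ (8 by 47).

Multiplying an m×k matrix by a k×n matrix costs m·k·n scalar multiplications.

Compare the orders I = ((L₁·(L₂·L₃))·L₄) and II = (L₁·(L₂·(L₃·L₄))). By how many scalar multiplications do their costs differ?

23986

Order I = ((L₁·(L₂·L₃))·L₄): (L₂·L₃): 2×106 by 106×8 → 2×8, cost 2·106·8 = 1696; (L₁·(L₂·L₃)): 81×2 by 2×8 → 81×8, cost 81·2·8 = 1296; cumulative 2992; ((L₁·(L₂·L₃))·L₄): 81×8 by 8×47 → 81×47, cost 81·8·47 = 30456; cumulative 33448. Total 33448.
Order II = (L₁·(L₂·(L₃·L₄))): (L₃·L₄): 106×8 by 8×47 → 106×47, cost 106·8·47 = 39856; (L₂·(L₃·L₄)): 2×106 by 106×47 → 2×47, cost 2·106·47 = 9964; cumulative 49820; (L₁·(L₂·(L₃·L₄))): 81×2 by 2×47 → 81×47, cost 81·2·47 = 7614; cumulative 57434. Total 57434.
Difference: |33448 − 57434| = 23986.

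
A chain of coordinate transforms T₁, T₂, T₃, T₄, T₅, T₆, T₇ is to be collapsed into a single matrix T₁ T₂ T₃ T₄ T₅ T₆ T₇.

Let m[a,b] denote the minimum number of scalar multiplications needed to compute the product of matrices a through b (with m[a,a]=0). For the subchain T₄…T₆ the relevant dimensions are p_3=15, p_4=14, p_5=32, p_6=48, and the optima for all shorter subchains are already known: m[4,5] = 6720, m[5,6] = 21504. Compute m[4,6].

29760

m[4,6] = min over k∈[4,5] of m[4,k]+m[k+1,6]+p_{3}·p_k·p_{6}.
k=4: 0 + 21504 + 15·14·48 = 31584; k=5: 6720 + 0 + 15·32·48 = 29760.
Minimum: 29760 at k=5.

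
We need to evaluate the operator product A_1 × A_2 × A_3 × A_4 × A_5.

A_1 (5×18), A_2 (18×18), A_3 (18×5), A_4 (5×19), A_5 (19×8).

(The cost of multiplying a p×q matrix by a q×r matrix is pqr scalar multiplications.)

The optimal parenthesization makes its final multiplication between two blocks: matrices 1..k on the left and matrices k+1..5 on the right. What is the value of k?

Adjacent pairs: A_1A_2 = 5·18·18 = 1620; A_2A_3 = 18·18·5 = 1620; A_3A_4 = 18·5·19 = 1710; A_4A_5 = 5·19·8 = 760.
Length 3: A_1..A_3: k=1: 0+1620+5·18·5=2070; k=2: 1620+0+5·18·5=2070 → min 2070 | A_2..A_4: k=2: 0+1710+18·18·19=7866; k=3: 1620+0+18·5·19=3330 → min 3330 | A_3..A_5: k=3: 0+760+18·5·8=1480; k=4: 1710+0+18·19·8=4446 → min 1480.
Length 4: A_1..A_4: k=1: 0+3330+5·18·19=5040; k=2: 1620+1710+5·18·19=5040; k=3: 2070+0+5·5·19=2545 → min 2545 | A_2..A_5: k=2: 0+1480+18·18·8=4072; k=3: 1620+760+18·5·8=3100; k=4: 3330+0+18·19·8=6066 → min 3100.
Top-level splits: k=1: (A_1..A_1)·(A_2..A_5) → 0+3100+5·18·8 = 3820; k=2: (A_1..A_2)·(A_3..A_5) → 1620+1480+5·18·8 = 3820; k=3: (A_1..A_3)·(A_4..A_5) → 2070+760+5·5·8 = 3030; k=4: (A_1..A_4)·(A_5..A_5) → 2545+0+5·19·8 = 3305.
Best split is after A_3, i.e. k = 3.

3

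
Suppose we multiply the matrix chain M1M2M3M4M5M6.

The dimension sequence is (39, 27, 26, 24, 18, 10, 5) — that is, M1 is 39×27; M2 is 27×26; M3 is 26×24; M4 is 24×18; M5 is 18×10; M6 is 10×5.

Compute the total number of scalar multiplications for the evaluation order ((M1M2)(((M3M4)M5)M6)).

(M1M2): 39×27 by 27×26 → 39×26, cost 39·27·26 = 27378
(M3M4): 26×24 by 24×18 → 26×18, cost 26·24·18 = 11232
((M3M4)M5): 26×18 by 18×10 → 26×10, cost 26·18·10 = 4680; cumulative 15912
(((M3M4)M5)M6): 26×10 by 10×5 → 26×5, cost 26·10·5 = 1300; cumulative 17212
((M1M2)(((M3M4)M5)M6)): 39×26 by 26×5 → 39×5, cost 39·26·5 = 5070; cumulative 49660
Total: 49660 scalar multiplications.

49660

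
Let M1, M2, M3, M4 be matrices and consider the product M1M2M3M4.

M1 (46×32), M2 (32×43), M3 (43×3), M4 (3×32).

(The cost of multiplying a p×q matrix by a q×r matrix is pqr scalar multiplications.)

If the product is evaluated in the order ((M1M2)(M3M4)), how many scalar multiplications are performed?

130720

(M1M2): 46×32 by 32×43 → 46×43, cost 46·32·43 = 63296
(M3M4): 43×3 by 3×32 → 43×32, cost 43·3·32 = 4128
((M1M2)(M3M4)): 46×43 by 43×32 → 46×32, cost 46·43·32 = 63296; cumulative 130720
Total: 130720 scalar multiplications.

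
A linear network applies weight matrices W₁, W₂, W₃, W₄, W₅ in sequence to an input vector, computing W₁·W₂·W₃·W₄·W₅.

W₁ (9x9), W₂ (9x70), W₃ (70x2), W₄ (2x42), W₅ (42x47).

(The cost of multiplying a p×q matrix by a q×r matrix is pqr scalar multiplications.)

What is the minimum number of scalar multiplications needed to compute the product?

6216

Adjacent pairs: W₁W₂ = 9·9·70 = 5670; W₂W₃ = 9·70·2 = 1260; W₃W₄ = 70·2·42 = 5880; W₄W₅ = 2·42·47 = 3948.
Length 3: W₁..W₃: k=1: 0+1260+9·9·2=1422; k=2: 5670+0+9·70·2=6930 → min 1422 | W₂..W₄: k=2: 0+5880+9·70·42=32340; k=3: 1260+0+9·2·42=2016 → min 2016 | W₃..W₅: k=3: 0+3948+70·2·47=10528; k=4: 5880+0+70·42·47=144060 → min 10528.
Length 4: W₁..W₄: k=1: 0+2016+9·9·42=5418; k=2: 5670+5880+9·70·42=38010; k=3: 1422+0+9·2·42=2178 → min 2178 | W₂..W₅: k=2: 0+10528+9·70·47=40138; k=3: 1260+3948+9·2·47=6054; k=4: 2016+0+9·42·47=19782 → min 6054.
Length 5: W₁..W₅: k=1: 0+6054+9·9·47=9861; k=2: 5670+10528+9·70·47=45808; k=3: 1422+3948+9·2·47=6216; k=4: 2178+0+9·42·47=19944 → min 6216.
Optimal order: ((W₁·(W₂·W₃))·(W₄·W₅)) with cost 6216.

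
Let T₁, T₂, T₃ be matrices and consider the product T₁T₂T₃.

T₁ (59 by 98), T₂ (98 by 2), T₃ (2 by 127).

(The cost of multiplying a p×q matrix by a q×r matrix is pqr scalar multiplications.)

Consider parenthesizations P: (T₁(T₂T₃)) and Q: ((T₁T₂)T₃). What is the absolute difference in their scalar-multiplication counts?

732656

Order P = (T₁(T₂T₃)): (T₂T₃): 98×2 by 2×127 → 98×127, cost 98·2·127 = 24892; (T₁(T₂T₃)): 59×98 by 98×127 → 59×127, cost 59·98·127 = 734314; cumulative 759206. Total 759206.
Order Q = ((T₁T₂)T₃): (T₁T₂): 59×98 by 98×2 → 59×2, cost 59·98·2 = 11564; ((T₁T₂)T₃): 59×2 by 2×127 → 59×127, cost 59·2·127 = 14986; cumulative 26550. Total 26550.
Difference: |759206 − 26550| = 732656.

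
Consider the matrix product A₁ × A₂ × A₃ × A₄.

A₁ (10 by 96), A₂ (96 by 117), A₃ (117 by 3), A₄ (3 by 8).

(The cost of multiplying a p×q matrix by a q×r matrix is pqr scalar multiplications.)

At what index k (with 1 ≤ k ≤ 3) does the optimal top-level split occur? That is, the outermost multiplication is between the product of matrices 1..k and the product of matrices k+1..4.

3

Adjacent pairs: A₁A₂ = 10·96·117 = 112320; A₂A₃ = 96·117·3 = 33696; A₃A₄ = 117·3·8 = 2808.
Length 3: A₁..A₃: k=1: 0+33696+10·96·3=36576; k=2: 112320+0+10·117·3=115830 → min 36576 | A₂..A₄: k=2: 0+2808+96·117·8=92664; k=3: 33696+0+96·3·8=36000 → min 36000.
Top-level splits: k=1: (A₁..A₁)·(A₂..A₄) → 0+36000+10·96·8 = 43680; k=2: (A₁..A₂)·(A₃..A₄) → 112320+2808+10·117·8 = 124488; k=3: (A₁..A₃)·(A₄..A₄) → 36576+0+10·3·8 = 36816.
Best split is after A₃, i.e. k = 3.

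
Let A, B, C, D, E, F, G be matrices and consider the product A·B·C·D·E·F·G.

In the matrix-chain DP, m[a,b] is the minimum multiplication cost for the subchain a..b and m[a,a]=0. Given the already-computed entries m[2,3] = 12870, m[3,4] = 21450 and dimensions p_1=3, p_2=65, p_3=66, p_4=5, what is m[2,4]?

m[2,4] = min over k∈[2,3] of m[2,k]+m[k+1,4]+p_{1}·p_k·p_{4}.
k=2: 0 + 21450 + 3·65·5 = 22425; k=3: 12870 + 0 + 3·66·5 = 13860.
Minimum: 13860 at k=3.

13860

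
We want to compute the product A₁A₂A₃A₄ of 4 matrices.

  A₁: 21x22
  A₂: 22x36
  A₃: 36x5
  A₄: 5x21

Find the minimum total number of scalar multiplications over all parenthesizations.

Adjacent pairs: A₁A₂ = 21·22·36 = 16632; A₂A₃ = 22·36·5 = 3960; A₃A₄ = 36·5·21 = 3780.
Length 3: A₁..A₃: k=1: 0+3960+21·22·5=6270; k=2: 16632+0+21·36·5=20412 → min 6270 | A₂..A₄: k=2: 0+3780+22·36·21=20412; k=3: 3960+0+22·5·21=6270 → min 6270.
Length 4: A₁..A₄: k=1: 0+6270+21·22·21=15972; k=2: 16632+3780+21·36·21=36288; k=3: 6270+0+21·5·21=8475 → min 8475.
Optimal order: ((A₁(A₂A₃))A₄) with cost 8475.

8475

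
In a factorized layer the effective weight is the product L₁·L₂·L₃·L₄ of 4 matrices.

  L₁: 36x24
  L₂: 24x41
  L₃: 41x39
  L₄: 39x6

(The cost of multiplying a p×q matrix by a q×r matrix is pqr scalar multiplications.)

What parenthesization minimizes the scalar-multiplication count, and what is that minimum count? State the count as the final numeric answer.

Adjacent pairs: L₁L₂ = 36·24·41 = 35424; L₂L₃ = 24·41·39 = 38376; L₃L₄ = 41·39·6 = 9594.
Length 3: L₁..L₃: k=1: 0+38376+36·24·39=72072; k=2: 35424+0+36·41·39=92988 → min 72072 | L₂..L₄: k=2: 0+9594+24·41·6=15498; k=3: 38376+0+24·39·6=43992 → min 15498.
Length 4: L₁..L₄: k=1: 0+15498+36·24·6=20682; k=2: 35424+9594+36·41·6=53874; k=3: 72072+0+36·39·6=80496 → min 20682.
Optimal parenthesization: (L₁·(L₂·(L₃·L₄))) with cost 20682.

20682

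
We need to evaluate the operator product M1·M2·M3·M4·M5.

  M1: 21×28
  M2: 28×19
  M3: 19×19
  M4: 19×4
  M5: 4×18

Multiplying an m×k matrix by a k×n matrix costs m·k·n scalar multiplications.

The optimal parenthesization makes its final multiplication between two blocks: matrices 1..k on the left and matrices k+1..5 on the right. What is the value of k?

Adjacent pairs: M1M2 = 21·28·19 = 11172; M2M3 = 28·19·19 = 10108; M3M4 = 19·19·4 = 1444; M4M5 = 19·4·18 = 1368.
Length 3: M1..M3: k=1: 0+10108+21·28·19=21280; k=2: 11172+0+21·19·19=18753 → min 18753 | M2..M4: k=2: 0+1444+28·19·4=3572; k=3: 10108+0+28·19·4=12236 → min 3572 | M3..M5: k=3: 0+1368+19·19·18=7866; k=4: 1444+0+19·4·18=2812 → min 2812.
Length 4: M1..M4: k=1: 0+3572+21·28·4=5924; k=2: 11172+1444+21·19·4=14212; k=3: 18753+0+21·19·4=20349 → min 5924 | M2..M5: k=2: 0+2812+28·19·18=12388; k=3: 10108+1368+28·19·18=21052; k=4: 3572+0+28·4·18=5588 → min 5588.
Top-level splits: k=1: (M1..M1)·(M2..M5) → 0+5588+21·28·18 = 16172; k=2: (M1..M2)·(M3..M5) → 11172+2812+21·19·18 = 21166; k=3: (M1..M3)·(M4..M5) → 18753+1368+21·19·18 = 27303; k=4: (M1..M4)·(M5..M5) → 5924+0+21·4·18 = 7436.
Best split is after M4, i.e. k = 4.

4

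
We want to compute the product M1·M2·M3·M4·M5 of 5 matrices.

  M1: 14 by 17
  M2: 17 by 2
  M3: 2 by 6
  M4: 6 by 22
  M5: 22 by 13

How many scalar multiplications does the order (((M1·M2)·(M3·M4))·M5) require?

5360

(M1·M2): 14×17 by 17×2 → 14×2, cost 14·17·2 = 476
(M3·M4): 2×6 by 6×22 → 2×22, cost 2·6·22 = 264
((M1·M2)·(M3·M4)): 14×2 by 2×22 → 14×22, cost 14·2·22 = 616; cumulative 1356
(((M1·M2)·(M3·M4))·M5): 14×22 by 22×13 → 14×13, cost 14·22·13 = 4004; cumulative 5360
Total: 5360 scalar multiplications.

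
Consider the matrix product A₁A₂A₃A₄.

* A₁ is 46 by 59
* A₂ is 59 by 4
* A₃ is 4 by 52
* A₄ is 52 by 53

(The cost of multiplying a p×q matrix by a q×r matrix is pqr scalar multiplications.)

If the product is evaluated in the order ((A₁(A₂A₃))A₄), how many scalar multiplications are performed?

(A₂A₃): 59×4 by 4×52 → 59×52, cost 59·4·52 = 12272
(A₁(A₂A₃)): 46×59 by 59×52 → 46×52, cost 46·59·52 = 141128; cumulative 153400
((A₁(A₂A₃))A₄): 46×52 by 52×53 → 46×53, cost 46·52·53 = 126776; cumulative 280176
Total: 280176 scalar multiplications.

280176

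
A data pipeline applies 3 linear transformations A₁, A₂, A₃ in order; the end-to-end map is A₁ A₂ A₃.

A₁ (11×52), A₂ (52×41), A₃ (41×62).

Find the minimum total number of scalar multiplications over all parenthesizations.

Order (A₁ (A₂ A₃)): (A₂ A₃): 52×41 by 41×62 → 52×62, cost 52·41·62 = 132184; (A₁ (A₂ A₃)): 11×52 by 52×62 → 11×62, cost 11·52·62 = 35464; cumulative 167648. Total 167648.
Order ((A₁ A₂) A₃): (A₁ A₂): 11×52 by 52×41 → 11×41, cost 11·52·41 = 23452; ((A₁ A₂) A₃): 11×41 by 41×62 → 11×62, cost 11·41·62 = 27962; cumulative 51414. Total 51414.
Minimum: 51414.

51414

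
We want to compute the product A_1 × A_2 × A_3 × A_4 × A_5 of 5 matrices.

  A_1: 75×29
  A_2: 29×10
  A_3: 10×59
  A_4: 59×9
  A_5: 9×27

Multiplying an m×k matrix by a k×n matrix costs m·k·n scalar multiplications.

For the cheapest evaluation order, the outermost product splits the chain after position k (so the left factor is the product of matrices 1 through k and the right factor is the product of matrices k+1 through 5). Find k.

Adjacent pairs: A_1A_2 = 75·29·10 = 21750; A_2A_3 = 29·10·59 = 17110; A_3A_4 = 10·59·9 = 5310; A_4A_5 = 59·9·27 = 14337.
Length 3: A_1..A_3: k=1: 0+17110+75·29·59=145435; k=2: 21750+0+75·10·59=66000 → min 66000 | A_2..A_4: k=2: 0+5310+29·10·9=7920; k=3: 17110+0+29·59·9=32509 → min 7920 | A_3..A_5: k=3: 0+14337+10·59·27=30267; k=4: 5310+0+10·9·27=7740 → min 7740.
Length 4: A_1..A_4: k=1: 0+7920+75·29·9=27495; k=2: 21750+5310+75·10·9=33810; k=3: 66000+0+75·59·9=105825 → min 27495 | A_2..A_5: k=2: 0+7740+29·10·27=15570; k=3: 17110+14337+29·59·27=77644; k=4: 7920+0+29·9·27=14967 → min 14967.
Top-level splits: k=1: (A_1..A_1)·(A_2..A_5) → 0+14967+75·29·27 = 73692; k=2: (A_1..A_2)·(A_3..A_5) → 21750+7740+75·10·27 = 49740; k=3: (A_1..A_3)·(A_4..A_5) → 66000+14337+75·59·27 = 199812; k=4: (A_1..A_4)·(A_5..A_5) → 27495+0+75·9·27 = 45720.
Best split is after A_4, i.e. k = 4.

4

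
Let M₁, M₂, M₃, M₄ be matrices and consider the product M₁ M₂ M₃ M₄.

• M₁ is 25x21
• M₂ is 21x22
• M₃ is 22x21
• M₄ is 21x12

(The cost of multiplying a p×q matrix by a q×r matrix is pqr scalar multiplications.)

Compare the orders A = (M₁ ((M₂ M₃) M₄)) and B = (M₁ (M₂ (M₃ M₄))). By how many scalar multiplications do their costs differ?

3906

Order A = (M₁ ((M₂ M₃) M₄)): (M₂ M₃): 21×22 by 22×21 → 21×21, cost 21·22·21 = 9702; ((M₂ M₃) M₄): 21×21 by 21×12 → 21×12, cost 21·21·12 = 5292; cumulative 14994; (M₁ ((M₂ M₃) M₄)): 25×21 by 21×12 → 25×12, cost 25·21·12 = 6300; cumulative 21294. Total 21294.
Order B = (M₁ (M₂ (M₃ M₄))): (M₃ M₄): 22×21 by 21×12 → 22×12, cost 22·21·12 = 5544; (M₂ (M₃ M₄)): 21×22 by 22×12 → 21×12, cost 21·22·12 = 5544; cumulative 11088; (M₁ (M₂ (M₃ M₄))): 25×21 by 21×12 → 25×12, cost 25·21·12 = 6300; cumulative 17388. Total 17388.
Difference: |21294 − 17388| = 3906.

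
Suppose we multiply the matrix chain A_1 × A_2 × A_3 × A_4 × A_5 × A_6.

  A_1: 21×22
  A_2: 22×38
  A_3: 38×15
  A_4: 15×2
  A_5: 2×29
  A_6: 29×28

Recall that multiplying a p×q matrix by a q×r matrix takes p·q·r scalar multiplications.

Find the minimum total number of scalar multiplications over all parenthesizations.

6536

Adjacent pairs: A_1A_2 = 21·22·38 = 17556; A_2A_3 = 22·38·15 = 12540; A_3A_4 = 38·15·2 = 1140; A_4A_5 = 15·2·29 = 870; A_5A_6 = 2·29·28 = 1624.
Length 3: A_1..A_3: k=1: 0+12540+21·22·15=19470; k=2: 17556+0+21·38·15=29526 → min 19470 | A_2..A_4: k=2: 0+1140+22·38·2=2812; k=3: 12540+0+22·15·2=13200 → min 2812 | A_3..A_5: k=3: 0+870+38·15·29=17400; k=4: 1140+0+38·2·29=3344 → min 3344 | A_4..A_6: k=4: 0+1624+15·2·28=2464; k=5: 870+0+15·29·28=13050 → min 2464.
Length 4: A_1..A_4: k=1: 0+2812+21·22·2=3736; k=2: 17556+1140+21·38·2=20292; k=3: 19470+0+21·15·2=20100 → min 3736 | A_2..A_5: k=2: 0+3344+22·38·29=27588; k=3: 12540+870+22·15·29=22980; k=4: 2812+0+22·2·29=4088 → min 4088 | A_3..A_6: k=3: 0+2464+38·15·28=18424; k=4: 1140+1624+38·2·28=4892; k=5: 3344+0+38·29·28=34200 → min 4892.
Length 5: A_1..A_5: k=1: 0+4088+21·22·29=17486; k=2: 17556+3344+21·38·29=44042; k=3: 19470+870+21·15·29=29475; k=4: 3736+0+21·2·29=4954 → min 4954 | A_2..A_6: k=2: 0+4892+22·38·28=28300; k=3: 12540+2464+22·15·28=24244; k=4: 2812+1624+22·2·28=5668; k=5: 4088+0+22·29·28=21952 → min 5668.
Length 6: A_1..A_6: k=1: 0+5668+21·22·28=18604; k=2: 17556+4892+21·38·28=44792; k=3: 19470+2464+21·15·28=30754; k=4: 3736+1624+21·2·28=6536; k=5: 4954+0+21·29·28=22006 → min 6536.
Optimal order: ((A_1 × (A_2 × (A_3 × A_4))) × (A_5 × A_6)) with cost 6536.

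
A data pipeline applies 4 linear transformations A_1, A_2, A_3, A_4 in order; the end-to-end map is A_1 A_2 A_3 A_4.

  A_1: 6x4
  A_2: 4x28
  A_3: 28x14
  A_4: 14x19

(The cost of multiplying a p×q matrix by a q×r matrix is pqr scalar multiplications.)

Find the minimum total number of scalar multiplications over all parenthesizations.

Adjacent pairs: A_1A_2 = 6·4·28 = 672; A_2A_3 = 4·28·14 = 1568; A_3A_4 = 28·14·19 = 7448.
Length 3: A_1..A_3: k=1: 0+1568+6·4·14=1904; k=2: 672+0+6·28·14=3024 → min 1904 | A_2..A_4: k=2: 0+7448+4·28·19=9576; k=3: 1568+0+4·14·19=2632 → min 2632.
Length 4: A_1..A_4: k=1: 0+2632+6·4·19=3088; k=2: 672+7448+6·28·19=11312; k=3: 1904+0+6·14·19=3500 → min 3088.
Optimal order: (A_1 ((A_2 A_3) A_4)) with cost 3088.

3088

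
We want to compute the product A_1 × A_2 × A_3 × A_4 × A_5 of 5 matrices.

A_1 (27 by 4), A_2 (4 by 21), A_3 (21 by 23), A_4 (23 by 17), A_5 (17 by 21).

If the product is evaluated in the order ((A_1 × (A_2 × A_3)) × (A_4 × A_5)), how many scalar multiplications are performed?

25668

(A_2 × A_3): 4×21 by 21×23 → 4×23, cost 4·21·23 = 1932
(A_1 × (A_2 × A_3)): 27×4 by 4×23 → 27×23, cost 27·4·23 = 2484; cumulative 4416
(A_4 × A_5): 23×17 by 17×21 → 23×21, cost 23·17·21 = 8211
((A_1 × (A_2 × A_3)) × (A_4 × A_5)): 27×23 by 23×21 → 27×21, cost 27·23·21 = 13041; cumulative 25668
Total: 25668 scalar multiplications.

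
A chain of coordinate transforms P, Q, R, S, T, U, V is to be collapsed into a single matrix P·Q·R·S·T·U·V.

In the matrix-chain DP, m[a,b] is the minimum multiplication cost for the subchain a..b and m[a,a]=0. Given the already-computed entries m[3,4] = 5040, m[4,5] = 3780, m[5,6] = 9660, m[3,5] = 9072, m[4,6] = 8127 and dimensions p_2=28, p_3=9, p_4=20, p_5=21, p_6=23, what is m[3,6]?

m[3,6] = min over k∈[3,5] of m[3,k]+m[k+1,6]+p_{2}·p_k·p_{6}.
k=3: 0 + 8127 + 28·9·23 = 13923; k=4: 5040 + 9660 + 28·20·23 = 27580; k=5: 9072 + 0 + 28·21·23 = 22596.
Minimum: 13923 at k=3.

13923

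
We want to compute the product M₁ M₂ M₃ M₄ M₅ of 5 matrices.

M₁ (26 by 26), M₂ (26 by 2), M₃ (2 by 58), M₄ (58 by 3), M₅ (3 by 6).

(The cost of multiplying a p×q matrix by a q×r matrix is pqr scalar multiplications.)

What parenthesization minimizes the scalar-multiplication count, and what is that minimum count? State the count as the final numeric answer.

2048

Adjacent pairs: M₁M₂ = 26·26·2 = 1352; M₂M₃ = 26·2·58 = 3016; M₃M₄ = 2·58·3 = 348; M₄M₅ = 58·3·6 = 1044.
Length 3: M₁..M₃: k=1: 0+3016+26·26·58=42224; k=2: 1352+0+26·2·58=4368 → min 4368 | M₂..M₄: k=2: 0+348+26·2·3=504; k=3: 3016+0+26·58·3=7540 → min 504 | M₃..M₅: k=3: 0+1044+2·58·6=1740; k=4: 348+0+2·3·6=384 → min 384.
Length 4: M₁..M₄: k=1: 0+504+26·26·3=2532; k=2: 1352+348+26·2·3=1856; k=3: 4368+0+26·58·3=8892 → min 1856 | M₂..M₅: k=2: 0+384+26·2·6=696; k=3: 3016+1044+26·58·6=13108; k=4: 504+0+26·3·6=972 → min 696.
Length 5: M₁..M₅: k=1: 0+696+26·26·6=4752; k=2: 1352+384+26·2·6=2048; k=3: 4368+1044+26·58·6=14460; k=4: 1856+0+26·3·6=2324 → min 2048.
Optimal parenthesization: ((M₁ M₂) ((M₃ M₄) M₅)) with cost 2048.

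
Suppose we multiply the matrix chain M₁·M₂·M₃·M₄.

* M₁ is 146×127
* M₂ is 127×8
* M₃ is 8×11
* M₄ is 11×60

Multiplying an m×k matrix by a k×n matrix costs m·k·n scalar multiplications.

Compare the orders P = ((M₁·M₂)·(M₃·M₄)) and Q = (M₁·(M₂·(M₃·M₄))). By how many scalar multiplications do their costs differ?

955064

Order P = ((M₁·M₂)·(M₃·M₄)): (M₁·M₂): 146×127 by 127×8 → 146×8, cost 146·127·8 = 148336; (M₃·M₄): 8×11 by 11×60 → 8×60, cost 8·11·60 = 5280; ((M₁·M₂)·(M₃·M₄)): 146×8 by 8×60 → 146×60, cost 146·8·60 = 70080; cumulative 223696. Total 223696.
Order Q = (M₁·(M₂·(M₃·M₄))): (M₃·M₄): 8×11 by 11×60 → 8×60, cost 8·11·60 = 5280; (M₂·(M₃·M₄)): 127×8 by 8×60 → 127×60, cost 127·8·60 = 60960; cumulative 66240; (M₁·(M₂·(M₃·M₄))): 146×127 by 127×60 → 146×60, cost 146·127·60 = 1112520; cumulative 1178760. Total 1178760.
Difference: |223696 − 1178760| = 955064.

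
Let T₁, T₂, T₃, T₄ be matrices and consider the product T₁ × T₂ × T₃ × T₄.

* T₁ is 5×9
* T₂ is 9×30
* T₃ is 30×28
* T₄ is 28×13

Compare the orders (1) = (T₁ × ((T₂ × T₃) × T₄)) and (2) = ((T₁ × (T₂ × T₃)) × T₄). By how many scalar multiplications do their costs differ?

Order (1) = (T₁ × ((T₂ × T₃) × T₄)): (T₂ × T₃): 9×30 by 30×28 → 9×28, cost 9·30·28 = 7560; ((T₂ × T₃) × T₄): 9×28 by 28×13 → 9×13, cost 9·28·13 = 3276; cumulative 10836; (T₁ × ((T₂ × T₃) × T₄)): 5×9 by 9×13 → 5×13, cost 5·9·13 = 585; cumulative 11421. Total 11421.
Order (2) = ((T₁ × (T₂ × T₃)) × T₄): (T₂ × T₃): 9×30 by 30×28 → 9×28, cost 9·30·28 = 7560; (T₁ × (T₂ × T₃)): 5×9 by 9×28 → 5×28, cost 5·9·28 = 1260; cumulative 8820; ((T₁ × (T₂ × T₃)) × T₄): 5×28 by 28×13 → 5×13, cost 5·28·13 = 1820; cumulative 10640. Total 10640.
Difference: |11421 − 10640| = 781.

781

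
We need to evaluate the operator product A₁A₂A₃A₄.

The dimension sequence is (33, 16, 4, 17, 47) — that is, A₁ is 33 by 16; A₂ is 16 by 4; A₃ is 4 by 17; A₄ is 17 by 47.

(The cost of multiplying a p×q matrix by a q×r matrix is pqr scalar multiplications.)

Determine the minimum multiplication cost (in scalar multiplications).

11512

Adjacent pairs: A₁A₂ = 33·16·4 = 2112; A₂A₃ = 16·4·17 = 1088; A₃A₄ = 4·17·47 = 3196.
Length 3: A₁..A₃: k=1: 0+1088+33·16·17=10064; k=2: 2112+0+33·4·17=4356 → min 4356 | A₂..A₄: k=2: 0+3196+16·4·47=6204; k=3: 1088+0+16·17·47=13872 → min 6204.
Length 4: A₁..A₄: k=1: 0+6204+33·16·47=31020; k=2: 2112+3196+33·4·47=11512; k=3: 4356+0+33·17·47=30723 → min 11512.
Optimal order: ((A₁A₂)(A₃A₄)) with cost 11512.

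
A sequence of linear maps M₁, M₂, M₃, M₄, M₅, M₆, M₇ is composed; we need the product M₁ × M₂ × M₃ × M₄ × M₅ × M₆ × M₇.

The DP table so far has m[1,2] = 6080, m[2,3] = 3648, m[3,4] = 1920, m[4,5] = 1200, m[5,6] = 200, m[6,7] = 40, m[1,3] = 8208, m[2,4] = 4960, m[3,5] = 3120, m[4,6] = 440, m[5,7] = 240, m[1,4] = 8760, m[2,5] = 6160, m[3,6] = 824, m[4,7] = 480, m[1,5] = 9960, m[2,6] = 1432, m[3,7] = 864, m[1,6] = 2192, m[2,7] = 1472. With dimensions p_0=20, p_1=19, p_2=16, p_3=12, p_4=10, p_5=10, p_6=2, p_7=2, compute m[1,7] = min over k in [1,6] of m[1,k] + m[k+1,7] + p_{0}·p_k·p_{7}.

2232

m[1,7] = min over k∈[1,6] of m[1,k]+m[k+1,7]+p_{0}·p_k·p_{7}.
k=1: 0 + 1472 + 20·19·2 = 2232; k=2: 6080 + 864 + 20·16·2 = 7584; k=3: 8208 + 480 + 20·12·2 = 9168; k=4: 8760 + 240 + 20·10·2 = 9400; k=5: 9960 + 40 + 20·10·2 = 10400; k=6: 2192 + 0 + 20·2·2 = 2272.
Minimum: 2232 at k=1.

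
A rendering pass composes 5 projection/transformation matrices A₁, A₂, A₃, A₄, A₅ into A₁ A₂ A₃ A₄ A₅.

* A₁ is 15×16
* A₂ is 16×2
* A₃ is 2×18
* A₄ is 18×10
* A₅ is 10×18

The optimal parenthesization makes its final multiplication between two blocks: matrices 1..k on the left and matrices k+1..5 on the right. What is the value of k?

Adjacent pairs: A₁A₂ = 15·16·2 = 480; A₂A₃ = 16·2·18 = 576; A₃A₄ = 2·18·10 = 360; A₄A₅ = 18·10·18 = 3240.
Length 3: A₁..A₃: k=1: 0+576+15·16·18=4896; k=2: 480+0+15·2·18=1020 → min 1020 | A₂..A₄: k=2: 0+360+16·2·10=680; k=3: 576+0+16·18·10=3456 → min 680 | A₃..A₅: k=3: 0+3240+2·18·18=3888; k=4: 360+0+2·10·18=720 → min 720.
Length 4: A₁..A₄: k=1: 0+680+15·16·10=3080; k=2: 480+360+15·2·10=1140; k=3: 1020+0+15·18·10=3720 → min 1140 | A₂..A₅: k=2: 0+720+16·2·18=1296; k=3: 576+3240+16·18·18=9000; k=4: 680+0+16·10·18=3560 → min 1296.
Top-level splits: k=1: (A₁..A₁)·(A₂..A₅) → 0+1296+15·16·18 = 5616; k=2: (A₁..A₂)·(A₃..A₅) → 480+720+15·2·18 = 1740; k=3: (A₁..A₃)·(A₄..A₅) → 1020+3240+15·18·18 = 9120; k=4: (A₁..A₄)·(A₅..A₅) → 1140+0+15·10·18 = 3840.
Best split is after A₂, i.e. k = 2.

2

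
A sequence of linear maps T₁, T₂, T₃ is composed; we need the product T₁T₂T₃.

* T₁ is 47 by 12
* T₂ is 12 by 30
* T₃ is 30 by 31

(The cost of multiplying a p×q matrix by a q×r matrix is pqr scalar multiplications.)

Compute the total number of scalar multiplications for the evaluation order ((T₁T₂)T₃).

60630

(T₁T₂): 47×12 by 12×30 → 47×30, cost 47·12·30 = 16920
((T₁T₂)T₃): 47×30 by 30×31 → 47×31, cost 47·30·31 = 43710; cumulative 60630
Total: 60630 scalar multiplications.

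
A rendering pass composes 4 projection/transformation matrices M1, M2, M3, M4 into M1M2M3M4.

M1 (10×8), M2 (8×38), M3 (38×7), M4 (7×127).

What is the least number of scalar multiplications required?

Adjacent pairs: M1M2 = 10·8·38 = 3040; M2M3 = 8·38·7 = 2128; M3M4 = 38·7·127 = 33782.
Length 3: M1..M3: k=1: 0+2128+10·8·7=2688; k=2: 3040+0+10·38·7=5700 → min 2688 | M2..M4: k=2: 0+33782+8·38·127=72390; k=3: 2128+0+8·7·127=9240 → min 9240.
Length 4: M1..M4: k=1: 0+9240+10·8·127=19400; k=2: 3040+33782+10·38·127=85082; k=3: 2688+0+10·7·127=11578 → min 11578.
Optimal order: ((M1(M2M3))M4) with cost 11578.

11578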